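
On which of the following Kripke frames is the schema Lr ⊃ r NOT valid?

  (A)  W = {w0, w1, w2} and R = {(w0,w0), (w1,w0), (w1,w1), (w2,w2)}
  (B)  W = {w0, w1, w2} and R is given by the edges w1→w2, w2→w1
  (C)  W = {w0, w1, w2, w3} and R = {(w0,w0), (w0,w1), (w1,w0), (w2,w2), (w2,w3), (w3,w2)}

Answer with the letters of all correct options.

B, C

The schema Lr ⊃ r is axiom T; it is valid on a frame iff R is reflexive.
(A) R is reflexive (each world relates to itself), so the schema is valid here.
(B) R is not reflexive (not w0 R w0), so the schema fails here.
(C) R is not reflexive (not w1 R w1), so the schema fails here.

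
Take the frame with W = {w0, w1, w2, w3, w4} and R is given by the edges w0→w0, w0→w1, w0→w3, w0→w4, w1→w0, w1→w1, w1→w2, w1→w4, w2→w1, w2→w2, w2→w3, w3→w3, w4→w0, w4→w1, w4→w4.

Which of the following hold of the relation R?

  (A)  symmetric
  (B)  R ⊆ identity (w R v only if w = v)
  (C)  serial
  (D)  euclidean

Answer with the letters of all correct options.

C

(A) not symmetric: w0 R w3 but not w3 R w0.
(B) not ⊆ identity: w0 R w1 with w0 ≠ w1.
(C) serial: every world has an R-successor.
(D) not euclidean: w0 R w1 and w0 R w3 but not w1 R w3.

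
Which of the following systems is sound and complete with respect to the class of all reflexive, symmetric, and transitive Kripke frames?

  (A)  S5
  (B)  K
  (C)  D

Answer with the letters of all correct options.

(A) S5 is determined by exactly this class.
(B) K is determined by the class of arbitrary frames.
(C) D is determined by the class of serial frames.

A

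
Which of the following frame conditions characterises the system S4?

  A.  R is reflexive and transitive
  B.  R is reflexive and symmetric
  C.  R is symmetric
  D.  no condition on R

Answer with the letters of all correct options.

A

(A) S4 is sound and complete for exactly this class.
(B) this class determines B (= KTB), not S4.
(C) this class determines KB, not S4.
(D) this class determines K, not S4.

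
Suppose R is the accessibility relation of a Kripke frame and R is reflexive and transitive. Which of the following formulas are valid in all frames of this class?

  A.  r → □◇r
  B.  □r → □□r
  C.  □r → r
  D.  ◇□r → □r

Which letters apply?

Reflexive relations are serial.
(A) axiom B: valid iff R is symmetric. Such an R need not be symmetric — not valid.
(B) □r → □□r (axiom 4) characterises the transitive frames. Every such R is transitive — valid.
(C) axiom T: valid iff R is reflexive. Every such R is reflexive — valid.
(D) ◇□r → □r is the dual of axiom 5; it is valid on a frame exactly when R is euclidean. Such an R need not be euclidean, so not valid.

B, C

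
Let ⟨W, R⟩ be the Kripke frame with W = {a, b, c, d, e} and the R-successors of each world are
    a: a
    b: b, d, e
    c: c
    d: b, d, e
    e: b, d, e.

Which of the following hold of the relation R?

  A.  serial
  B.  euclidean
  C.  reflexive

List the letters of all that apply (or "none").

A, B, C

(A) serial: every world has an R-successor.
(B) euclidean: any two R-successors of the same world are R-related.
(C) reflexive: each world relates to itself.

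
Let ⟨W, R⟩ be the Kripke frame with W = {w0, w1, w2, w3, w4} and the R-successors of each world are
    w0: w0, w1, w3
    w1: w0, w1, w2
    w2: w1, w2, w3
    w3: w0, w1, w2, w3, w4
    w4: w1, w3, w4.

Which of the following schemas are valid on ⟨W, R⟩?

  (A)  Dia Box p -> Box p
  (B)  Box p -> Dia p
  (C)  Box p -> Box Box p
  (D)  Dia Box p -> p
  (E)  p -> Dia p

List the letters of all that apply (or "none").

R is reflexive: each world relates to itself.
R is not symmetric: w3 R w1 but not w1 R w3.
R is not transitive: w0 R w1 and w1 R w2 but not w0 R w2.
R is not euclidean: w0 R w1 and w0 R w3 but not w1 R w3.
R is serial: every world has an R-successor.
(A) Dia Box p -> Box p (the dual of axiom 5) characterises the euclidean frames. R is not euclidean — not valid.
(B) Box p -> Dia p is axiom D, which corresponds to seriality. R is serial — valid.
(C) axiom 4: valid iff R is transitive. R is not transitive — not valid.
(D) Dia Box p -> p is the dual of axiom B; it is valid on a frame exactly when R is symmetric. R is not symmetric, so not valid.
(E) p -> Dia p is the dual of axiom T, which corresponds to reflexivity. R is reflexive — valid.

B, E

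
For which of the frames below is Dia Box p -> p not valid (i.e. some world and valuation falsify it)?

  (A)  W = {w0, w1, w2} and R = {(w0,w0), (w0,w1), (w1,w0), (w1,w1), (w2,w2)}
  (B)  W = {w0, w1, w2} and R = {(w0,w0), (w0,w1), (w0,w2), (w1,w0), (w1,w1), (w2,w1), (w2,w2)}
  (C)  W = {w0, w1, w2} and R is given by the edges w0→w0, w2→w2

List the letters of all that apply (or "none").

B

The schema Dia Box p -> p is the dual of axiom B; it is valid on a frame iff R is symmetric.
(A) R is symmetric (every R-edge is matched by its reverse), so the schema is valid here.
(B) R is not symmetric (w0 R w2 but not w2 R w0), so the schema fails here.
(C) R is symmetric (every R-edge is matched by its reverse), so the schema is valid here.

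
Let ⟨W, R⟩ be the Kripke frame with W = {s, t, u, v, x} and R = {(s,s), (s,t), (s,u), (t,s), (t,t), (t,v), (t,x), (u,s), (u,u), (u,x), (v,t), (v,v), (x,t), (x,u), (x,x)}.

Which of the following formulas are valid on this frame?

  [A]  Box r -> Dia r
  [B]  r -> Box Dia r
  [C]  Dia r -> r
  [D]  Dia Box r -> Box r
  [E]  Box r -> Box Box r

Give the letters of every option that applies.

A, B

R is symmetric: every R-edge is matched by its reverse.
R is not transitive: s R t and t R v but not s R v.
R is not euclidean: s R t and s R u but not t R u.
R is serial: every world has an R-successor.
R is not a subset of the identity: s R t with s ≠ t.
(A) axiom D: valid iff R is serial. R is serial — valid.
(B) r -> Box Dia r is axiom B, which corresponds to symmetry. R is symmetric — valid.
(C) Dia r -> r is the converse of T; it holds exactly when R ⊆ identity. Here R ⊄ identity — not valid.
(D) the dual of axiom 5: valid iff R is euclidean. R is not euclidean — not valid.
(E) Box r -> Box Box r (axiom 4) characterises the transitive frames. R is not transitive — not valid.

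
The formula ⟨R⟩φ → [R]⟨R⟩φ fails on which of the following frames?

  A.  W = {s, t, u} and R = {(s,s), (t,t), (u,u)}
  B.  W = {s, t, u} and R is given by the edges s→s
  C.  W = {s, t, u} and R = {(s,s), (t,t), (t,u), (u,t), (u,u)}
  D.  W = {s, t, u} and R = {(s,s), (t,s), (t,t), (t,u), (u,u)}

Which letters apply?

D

The schema ⟨R⟩φ → [R]⟨R⟩φ is axiom 5; it is valid on a frame iff R is euclidean.
(A) R is euclidean (any two R-successors of the same world are R-related), so the schema is valid here.
(B) R is euclidean (any two R-successors of the same world are R-related), so the schema is valid here.
(C) R is euclidean (any two R-successors of the same world are R-related), so the schema is valid here.
(D) R is not euclidean (t R s and t R t but not s R t), so the schema fails here.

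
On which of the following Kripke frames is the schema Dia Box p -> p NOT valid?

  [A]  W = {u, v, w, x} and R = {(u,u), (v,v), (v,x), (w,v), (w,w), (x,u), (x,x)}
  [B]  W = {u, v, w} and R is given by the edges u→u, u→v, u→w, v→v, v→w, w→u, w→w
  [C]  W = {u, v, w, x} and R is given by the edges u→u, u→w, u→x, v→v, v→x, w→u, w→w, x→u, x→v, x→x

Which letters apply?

The schema Dia Box p -> p is the dual of axiom B; it is valid on a frame iff R is symmetric.
(A) R is not symmetric (v R x but not x R v), so the schema fails here.
(B) R is not symmetric (u R v but not v R u), so the schema fails here.
(C) R is symmetric (every R-edge is matched by its reverse), so the schema is valid here.

A, B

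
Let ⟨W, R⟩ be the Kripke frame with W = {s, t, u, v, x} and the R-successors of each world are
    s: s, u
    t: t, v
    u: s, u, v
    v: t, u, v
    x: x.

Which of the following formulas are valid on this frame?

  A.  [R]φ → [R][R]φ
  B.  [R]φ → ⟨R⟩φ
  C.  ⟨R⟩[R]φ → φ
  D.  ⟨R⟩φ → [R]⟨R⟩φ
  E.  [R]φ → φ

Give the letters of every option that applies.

B, C, E

R is reflexive: each world relates to itself.
R is symmetric: every R-edge is matched by its reverse.
R is not transitive: s R u and u R v but not s R v.
R is not euclidean: u R s and u R v but not s R v.
R is serial: every world has an R-successor.
(A) axiom 4: valid iff R is transitive. R is not transitive — not valid.
(B) [R]φ → ⟨R⟩φ is axiom D, which corresponds to seriality. R is serial — valid.
(C) ⟨R⟩[R]φ → φ is the dual of axiom B; it is valid on a frame exactly when R is symmetric. R is symmetric, so valid.
(D) axiom 5: valid iff R is euclidean. R is not euclidean — not valid.
(E) [R]φ → φ is axiom T; it is valid on a frame exactly when R is reflexive. R is reflexive, so valid.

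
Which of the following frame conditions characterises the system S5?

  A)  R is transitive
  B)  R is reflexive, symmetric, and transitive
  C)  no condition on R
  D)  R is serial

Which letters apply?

B

(A) this class determines K4, not S5.
(B) S5 is sound and complete for exactly this class.
(C) this class determines K, not S5.
(D) this class determines D, not S5.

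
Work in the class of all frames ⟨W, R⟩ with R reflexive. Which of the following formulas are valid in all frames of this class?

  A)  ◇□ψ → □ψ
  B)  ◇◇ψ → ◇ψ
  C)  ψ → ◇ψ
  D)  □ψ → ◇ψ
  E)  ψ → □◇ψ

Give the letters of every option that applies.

C, D

A reflexive relation is serial.
(A) the dual of axiom 5: valid iff R is euclidean. Such an R need not be euclidean — not valid.
(B) ◇◇ψ → ◇ψ is the dual of axiom 4; it is valid on a frame exactly when R is transitive. Such an R need not be transitive, so not valid.
(C) the dual of axiom T: valid iff R is reflexive. Every such R is reflexive — valid.
(D) □ψ → ◇ψ (axiom D) characterises the serial frames. Every such R is serial — valid.
(E) ψ → □◇ψ is axiom B; it is valid on a frame exactly when R is symmetric. Such an R need not be symmetric, so not valid.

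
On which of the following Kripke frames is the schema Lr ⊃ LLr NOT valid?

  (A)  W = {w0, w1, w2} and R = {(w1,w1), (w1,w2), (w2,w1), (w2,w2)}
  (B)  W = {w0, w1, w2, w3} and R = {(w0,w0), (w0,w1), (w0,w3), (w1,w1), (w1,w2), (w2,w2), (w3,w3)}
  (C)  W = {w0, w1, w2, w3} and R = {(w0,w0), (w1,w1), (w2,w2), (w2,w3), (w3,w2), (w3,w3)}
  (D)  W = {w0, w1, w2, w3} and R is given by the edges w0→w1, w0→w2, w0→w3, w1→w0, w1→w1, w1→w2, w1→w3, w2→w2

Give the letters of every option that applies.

The schema Lr ⊃ LLr is axiom 4; it is valid on a frame iff R is transitive.
(A) R is transitive (R is closed under composition), so the schema is valid here.
(B) R is not transitive (w0 R w1 and w1 R w2 but not w0 R w2), so the schema fails here.
(C) R is transitive (R is closed under composition), so the schema is valid here.
(D) R is not transitive (w0 R w1 and w1 R w0 but not w0 R w0), so the schema fails here.

B, D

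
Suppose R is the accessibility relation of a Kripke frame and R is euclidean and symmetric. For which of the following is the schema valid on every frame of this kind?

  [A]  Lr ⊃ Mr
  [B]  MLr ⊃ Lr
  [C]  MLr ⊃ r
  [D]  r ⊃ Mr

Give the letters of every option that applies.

A symmetric euclidean relation is transitive (uRv and vRw give vRu by symmetry, then uRw by the euclidean condition, applied at v).
(A) Lr ⊃ Mr is axiom D; it is valid on a frame exactly when R is serial. Such an R need not be serial, so not valid.
(B) the dual of axiom 5: valid iff R is euclidean. Every such R is euclidean — valid.
(C) MLr ⊃ r (the dual of axiom B) characterises the symmetric frames. Every such R is symmetric — valid.
(D) r ⊃ Mr is the dual of axiom T; it is valid on a frame exactly when R is reflexive. Such an R need not be reflexive, so not valid.

B, C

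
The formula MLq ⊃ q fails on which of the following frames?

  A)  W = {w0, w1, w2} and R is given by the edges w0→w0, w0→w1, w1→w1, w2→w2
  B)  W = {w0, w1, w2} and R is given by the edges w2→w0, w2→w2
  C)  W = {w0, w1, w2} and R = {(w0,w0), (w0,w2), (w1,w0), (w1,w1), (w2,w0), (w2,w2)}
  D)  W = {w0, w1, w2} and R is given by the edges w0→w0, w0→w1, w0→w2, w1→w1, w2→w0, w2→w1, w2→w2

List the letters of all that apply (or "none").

The schema MLq ⊃ q is the dual of axiom B; it is valid on a frame iff R is symmetric.
(A) R is not symmetric (w0 R w1 but not w1 R w0), so the schema fails here.
(B) R is not symmetric (w2 R w0 but not w0 R w2), so the schema fails here.
(C) R is not symmetric (w1 R w0 but not w0 R w1), so the schema fails here.
(D) R is not symmetric (w0 R w1 but not w1 R w0), so the schema fails here.

A, B, C, D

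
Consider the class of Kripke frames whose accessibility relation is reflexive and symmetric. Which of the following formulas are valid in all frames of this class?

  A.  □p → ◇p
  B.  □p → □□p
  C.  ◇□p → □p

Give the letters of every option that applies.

Reflexive relations are serial.
(A) □p → ◇p (axiom D) characterises the serial frames. Every such R is serial — valid.
(B) □p → □□p is axiom 4, which corresponds to transitivity. Such an R need not be transitive — not valid.
(C) the dual of axiom 5: valid iff R is euclidean. Such an R need not be euclidean — not valid.

A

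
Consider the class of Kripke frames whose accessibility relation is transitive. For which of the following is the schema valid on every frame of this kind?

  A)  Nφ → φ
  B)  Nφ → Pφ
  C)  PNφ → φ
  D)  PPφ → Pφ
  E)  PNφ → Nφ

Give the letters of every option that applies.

D

(A) axiom T: valid iff R is reflexive. Such an R need not be reflexive — not valid.
(B) Nφ → Pφ is axiom D; it is valid on a frame exactly when R is serial. Such an R need not be serial, so not valid.
(C) PNφ → φ is the dual of axiom B; it is valid on a frame exactly when R is symmetric. Such an R need not be symmetric, so not valid.
(D) PPφ → Pφ (the dual of axiom 4) characterises the transitive frames. Every such R is transitive — valid.
(E) the dual of axiom 5: valid iff R is euclidean. Such an R need not be euclidean — not valid.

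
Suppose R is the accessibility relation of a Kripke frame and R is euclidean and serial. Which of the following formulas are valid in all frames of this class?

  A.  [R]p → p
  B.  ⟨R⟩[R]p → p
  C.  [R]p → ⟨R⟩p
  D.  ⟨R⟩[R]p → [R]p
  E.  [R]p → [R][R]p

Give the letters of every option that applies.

(A) [R]p → p is axiom T; it is valid on a frame exactly when R is reflexive. Such an R need not be reflexive, so not valid.
(B) the dual of axiom B: valid iff R is symmetric. Such an R need not be symmetric — not valid.
(C) [R]p → ⟨R⟩p is axiom D, which corresponds to seriality. Every such R is serial — valid.
(D) ⟨R⟩[R]p → [R]p is the dual of axiom 5, which corresponds to the euclidean property. Every such R is euclidean — valid.
(E) [R]p → [R][R]p (axiom 4) characterises the transitive frames. Such an R need not be transitive — not valid.

C, D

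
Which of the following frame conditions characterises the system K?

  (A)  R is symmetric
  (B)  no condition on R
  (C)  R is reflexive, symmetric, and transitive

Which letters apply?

B

(A) this class determines KB, not K.
(B) K is sound and complete for exactly this class.
(C) this class determines S5, not K.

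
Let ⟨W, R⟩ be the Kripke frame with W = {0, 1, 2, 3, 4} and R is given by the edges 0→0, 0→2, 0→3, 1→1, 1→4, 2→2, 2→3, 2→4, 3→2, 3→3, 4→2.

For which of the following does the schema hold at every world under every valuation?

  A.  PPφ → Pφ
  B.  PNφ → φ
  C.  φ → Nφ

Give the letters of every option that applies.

none

R is not symmetric: 0 R 2 but not 2 R 0.
R is not transitive: 0 R 2 and 2 R 4 but not 0 R 4.
R is not a subset of the identity: 0 R 2 with 0 ≠ 2.
(A) the dual of axiom 4: valid iff R is transitive. R is not transitive — not valid.
(B) PNφ → φ (the dual of axiom B) characterises the symmetric frames. R is not symmetric — not valid.
(C) φ → Nφ (equivalent to ◇p→p) corresponds to R being a subset of the identity. Here R ⊄ identity, so not valid.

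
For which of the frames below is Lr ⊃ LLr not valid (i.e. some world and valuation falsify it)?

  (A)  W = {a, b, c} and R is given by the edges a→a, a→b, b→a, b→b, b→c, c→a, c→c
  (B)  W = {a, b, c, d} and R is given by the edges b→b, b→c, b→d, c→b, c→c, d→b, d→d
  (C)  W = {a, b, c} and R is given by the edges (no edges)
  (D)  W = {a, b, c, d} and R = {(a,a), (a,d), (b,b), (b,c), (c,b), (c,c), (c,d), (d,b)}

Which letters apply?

The schema Lr ⊃ LLr is axiom 4; it is valid on a frame iff R is transitive.
(A) R is not transitive (a R b and b R c but not a R c), so the schema fails here.
(B) R is not transitive (c R b and b R d but not c R d), so the schema fails here.
(C) R is transitive (R is closed under composition), so the schema is valid here.
(D) R is not transitive (a R d and d R b but not a R b), so the schema fails here.

A, B, D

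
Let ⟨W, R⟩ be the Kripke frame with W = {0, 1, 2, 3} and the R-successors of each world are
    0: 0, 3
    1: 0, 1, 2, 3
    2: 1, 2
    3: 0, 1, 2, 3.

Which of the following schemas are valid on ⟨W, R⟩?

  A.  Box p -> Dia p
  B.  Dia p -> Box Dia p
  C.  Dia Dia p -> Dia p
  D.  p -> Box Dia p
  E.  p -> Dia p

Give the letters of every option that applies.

A, E

R is reflexive: each world relates to itself.
R is not symmetric: 1 R 0 but not 0 R 1.
R is not transitive: 0 R 3 and 3 R 1 but not 0 R 1.
R is not euclidean: 1 R 0 and 1 R 1 but not 0 R 1.
R is serial: every world has an R-successor.
(A) Box p -> Dia p (axiom D) characterises the serial frames. R is serial — valid.
(B) Dia p -> Box Dia p is axiom 5; it is valid on a frame exactly when R is euclidean. R is not euclidean, so not valid.
(C) the dual of axiom 4: valid iff R is transitive. R is not transitive — not valid.
(D) p -> Box Dia p is axiom B; it is valid on a frame exactly when R is symmetric. R is not symmetric, so not valid.
(E) p -> Dia p is the dual of axiom T; it is valid on a frame exactly when R is reflexive. R is reflexive, so valid.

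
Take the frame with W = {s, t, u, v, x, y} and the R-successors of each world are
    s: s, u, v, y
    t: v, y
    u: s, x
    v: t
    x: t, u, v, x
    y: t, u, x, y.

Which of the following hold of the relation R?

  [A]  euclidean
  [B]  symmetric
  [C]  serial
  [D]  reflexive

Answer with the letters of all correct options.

(A) not euclidean: s R u and s R v but not u R v.
(B) not symmetric: s R v but not v R s.
(C) serial: every world has an R-successor.
(D) not reflexive: not t R t.

C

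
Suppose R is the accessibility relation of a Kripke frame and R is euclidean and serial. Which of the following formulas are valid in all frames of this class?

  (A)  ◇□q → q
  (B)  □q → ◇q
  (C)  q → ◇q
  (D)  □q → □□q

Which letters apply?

B

(A) ◇□q → q (the dual of axiom B) characterises the symmetric frames. Such an R need not be symmetric — not valid.
(B) axiom D: valid iff R is serial. Every such R is serial — valid.
(C) q → ◇q is the dual of axiom T, which corresponds to reflexivity. Such an R need not be reflexive — not valid.
(D) □q → □□q is axiom 4, which corresponds to transitivity. Such an R need not be transitive — not valid.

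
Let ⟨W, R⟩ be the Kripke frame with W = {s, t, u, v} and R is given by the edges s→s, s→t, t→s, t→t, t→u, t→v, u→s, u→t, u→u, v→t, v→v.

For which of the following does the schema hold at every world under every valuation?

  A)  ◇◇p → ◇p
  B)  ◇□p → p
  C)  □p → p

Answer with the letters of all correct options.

C

R is reflexive: each world relates to itself.
R is not symmetric: u R s but not s R u.
R is not transitive: s R t and t R u but not s R u.
(A) ◇◇p → ◇p is the dual of axiom 4; it is valid on a frame exactly when R is transitive. R is not transitive, so not valid.
(B) ◇□p → p (the dual of axiom B) characterises the symmetric frames. R is not symmetric — not valid.
(C) □p → p is axiom T, which corresponds to reflexivity. R is reflexive — valid.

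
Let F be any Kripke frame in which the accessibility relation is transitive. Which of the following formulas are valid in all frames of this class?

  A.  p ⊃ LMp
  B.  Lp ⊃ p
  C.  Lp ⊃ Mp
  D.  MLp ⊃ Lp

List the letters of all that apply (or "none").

none

(A) p ⊃ LMp is axiom B; it is valid on a frame exactly when R is symmetric. Such an R need not be symmetric, so not valid.
(B) Lp ⊃ p is axiom T; it is valid on a frame exactly when R is reflexive. Such an R need not be reflexive, so not valid.
(C) Lp ⊃ Mp is axiom D; it is valid on a frame exactly when R is serial. Such an R need not be serial, so not valid.
(D) MLp ⊃ Lp (the dual of axiom 5) characterises the euclidean frames. Such an R need not be euclidean — not valid.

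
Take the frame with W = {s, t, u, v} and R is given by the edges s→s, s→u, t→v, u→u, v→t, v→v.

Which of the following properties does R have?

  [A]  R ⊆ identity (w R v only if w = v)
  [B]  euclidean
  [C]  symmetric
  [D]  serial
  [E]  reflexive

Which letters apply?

D

(A) not ⊆ identity: s R u with s ≠ u.
(B) not euclidean: s R u and s R s but not u R s.
(C) not symmetric: s R u but not u R s.
(D) serial: every world has an R-successor.
(E) not reflexive: not t R t.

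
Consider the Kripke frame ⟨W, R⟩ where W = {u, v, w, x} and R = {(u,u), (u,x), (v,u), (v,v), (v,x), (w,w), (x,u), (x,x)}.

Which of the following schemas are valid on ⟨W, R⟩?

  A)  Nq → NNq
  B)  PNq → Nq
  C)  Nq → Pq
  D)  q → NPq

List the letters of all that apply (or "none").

R is not symmetric: v R u but not u R v.
R is transitive: R is closed under composition.
R is not euclidean: v R u and v R v but not u R v.
R is serial: every world has an R-successor.
(A) Nq → NNq is axiom 4, which corresponds to transitivity. R is transitive — valid.
(B) PNq → Nq is the dual of axiom 5, which corresponds to the euclidean property. R is not euclidean — not valid.
(C) Nq → Pq (axiom D) characterises the serial frames. R is serial — valid.
(D) axiom B: valid iff R is symmetric. R is not symmetric — not valid.

A, C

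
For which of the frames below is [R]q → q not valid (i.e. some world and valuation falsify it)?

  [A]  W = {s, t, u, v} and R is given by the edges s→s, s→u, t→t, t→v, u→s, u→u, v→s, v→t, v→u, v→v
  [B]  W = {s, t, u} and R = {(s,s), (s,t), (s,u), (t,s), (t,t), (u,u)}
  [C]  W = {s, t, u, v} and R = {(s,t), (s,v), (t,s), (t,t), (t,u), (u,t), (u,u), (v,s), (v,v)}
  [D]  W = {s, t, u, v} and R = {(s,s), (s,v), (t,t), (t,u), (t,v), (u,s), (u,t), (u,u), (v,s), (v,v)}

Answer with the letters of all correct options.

The schema [R]q → q is axiom T; it is valid on a frame iff R is reflexive.
(A) R is reflexive (each world relates to itself), so the schema is valid here.
(B) R is reflexive (each world relates to itself), so the schema is valid here.
(C) R is not reflexive (not s R s), so the schema fails here.
(D) R is reflexive (each world relates to itself), so the schema is valid here.

C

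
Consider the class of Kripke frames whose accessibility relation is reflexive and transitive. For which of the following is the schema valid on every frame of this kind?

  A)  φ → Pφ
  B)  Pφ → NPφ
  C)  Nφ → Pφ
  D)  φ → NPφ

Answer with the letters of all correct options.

A, C

Reflexive relations are serial.
(A) φ → Pφ is the dual of axiom T; it is valid on a frame exactly when R is reflexive. Every such R is reflexive, so valid.
(B) Pφ → NPφ is axiom 5; it is valid on a frame exactly when R is euclidean. Such an R need not be euclidean, so not valid.
(C) axiom D: valid iff R is serial. Every such R is serial — valid.
(D) φ → NPφ is axiom B; it is valid on a frame exactly when R is symmetric. Such an R need not be symmetric, so not valid.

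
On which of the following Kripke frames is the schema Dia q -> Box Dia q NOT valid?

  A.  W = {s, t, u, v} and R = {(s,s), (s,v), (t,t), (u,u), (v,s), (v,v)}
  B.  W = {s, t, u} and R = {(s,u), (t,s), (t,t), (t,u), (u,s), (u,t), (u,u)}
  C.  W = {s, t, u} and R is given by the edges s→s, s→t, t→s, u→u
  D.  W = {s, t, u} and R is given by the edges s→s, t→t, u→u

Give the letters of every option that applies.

The schema Dia q -> Box Dia q is axiom 5; it is valid on a frame iff R is euclidean.
(A) R is euclidean (any two R-successors of the same world are R-related), so the schema is valid here.
(B) R is not euclidean (t R s and t R t but not s R t), so the schema fails here.
(C) R is not euclidean (s R t and s R t but not t R t), so the schema fails here.
(D) R is euclidean (any two R-successors of the same world are R-related), so the schema is valid here.

B, C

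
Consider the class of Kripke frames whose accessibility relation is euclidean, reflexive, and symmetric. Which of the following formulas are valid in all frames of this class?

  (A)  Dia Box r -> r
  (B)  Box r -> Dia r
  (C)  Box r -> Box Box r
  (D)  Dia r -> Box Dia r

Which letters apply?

A relation that is euclidean, reflexive, and symmetric is also serial and transitive.
(A) Dia Box r -> r is the dual of axiom B; it is valid on a frame exactly when R is symmetric. Every such R is symmetric, so valid.
(B) axiom D: valid iff R is serial. Every such R is serial — valid.
(C) Box r -> Box Box r is axiom 4, which corresponds to transitivity. Every such R is transitive — valid.
(D) Dia r -> Box Dia r (axiom 5) characterises the euclidean frames. Every such R is euclidean — valid.

A, B, C, D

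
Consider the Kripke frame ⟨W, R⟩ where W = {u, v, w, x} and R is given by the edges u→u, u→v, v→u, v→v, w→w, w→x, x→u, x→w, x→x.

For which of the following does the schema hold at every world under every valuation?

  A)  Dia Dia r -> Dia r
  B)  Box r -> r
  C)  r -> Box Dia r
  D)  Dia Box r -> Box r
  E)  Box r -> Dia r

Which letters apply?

R is reflexive: each world relates to itself.
R is not symmetric: x R u but not u R x.
R is not transitive: w R x and x R u but not w R u.
R is not euclidean: x R u and x R w but not u R w.
R is serial: every world has an R-successor.
(A) Dia Dia r -> Dia r (the dual of axiom 4) characterises the transitive frames. R is not transitive — not valid.
(B) Box r -> r is axiom T; it is valid on a frame exactly when R is reflexive. R is reflexive, so valid.
(C) r -> Box Dia r (axiom B) characterises the symmetric frames. R is not symmetric — not valid.
(D) Dia Box r -> Box r (the dual of axiom 5) characterises the euclidean frames. R is not euclidean — not valid.
(E) Box r -> Dia r (axiom D) characterises the serial frames. R is serial — valid.

B, E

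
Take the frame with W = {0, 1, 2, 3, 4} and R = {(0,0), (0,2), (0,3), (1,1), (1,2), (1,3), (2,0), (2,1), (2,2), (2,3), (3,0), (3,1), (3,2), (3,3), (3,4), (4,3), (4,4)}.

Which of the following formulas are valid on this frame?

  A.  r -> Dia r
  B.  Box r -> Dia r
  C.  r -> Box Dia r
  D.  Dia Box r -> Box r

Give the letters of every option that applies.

R is reflexive: each world relates to itself.
R is symmetric: every R-edge is matched by its reverse.
R is not euclidean: 2 R 0 and 2 R 1 but not 0 R 1.
R is serial: every world has an R-successor.
(A) the dual of axiom T: valid iff R is reflexive. R is reflexive — valid.
(B) Box r -> Dia r is axiom D, which corresponds to seriality. R is serial — valid.
(C) r -> Box Dia r (axiom B) characterises the symmetric frames. R is symmetric — valid.
(D) Dia Box r -> Box r (the dual of axiom 5) characterises the euclidean frames. R is not euclidean — not valid.

A, B, C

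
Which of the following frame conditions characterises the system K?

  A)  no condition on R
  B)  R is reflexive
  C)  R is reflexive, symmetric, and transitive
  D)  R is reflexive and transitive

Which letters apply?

(A) K is sound and complete for exactly this class.
(B) this class determines T (= KT), not K.
(C) this class determines S5, not K.
(D) this class determines S4, not K.

A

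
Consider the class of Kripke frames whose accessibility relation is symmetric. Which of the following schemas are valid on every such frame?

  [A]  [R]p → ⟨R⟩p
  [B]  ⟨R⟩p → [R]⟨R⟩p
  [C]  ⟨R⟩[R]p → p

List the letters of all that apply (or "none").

C

(A) axiom D: valid iff R is serial. Such an R need not be serial — not valid.
(B) ⟨R⟩p → [R]⟨R⟩p (axiom 5) characterises the euclidean frames. Such an R need not be euclidean — not valid.
(C) ⟨R⟩[R]p → p is the dual of axiom B; it is valid on a frame exactly when R is symmetric. Every such R is symmetric, so valid.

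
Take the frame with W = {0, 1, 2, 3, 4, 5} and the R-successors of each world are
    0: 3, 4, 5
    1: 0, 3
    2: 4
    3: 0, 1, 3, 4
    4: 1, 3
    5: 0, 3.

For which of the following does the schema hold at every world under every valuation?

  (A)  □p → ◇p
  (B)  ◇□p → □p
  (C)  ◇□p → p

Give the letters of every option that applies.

R is not symmetric: 0 R 4 but not 4 R 0.
R is not euclidean: 0 R 3 and 0 R 5 but not 3 R 5.
R is serial: every world has an R-successor.
(A) □p → ◇p is axiom D; it is valid on a frame exactly when R is serial. R is serial, so valid.
(B) ◇□p → □p is the dual of axiom 5, which corresponds to the euclidean property. R is not euclidean — not valid.
(C) ◇□p → p is the dual of axiom B; it is valid on a frame exactly when R is symmetric. R is not symmetric, so not valid.

A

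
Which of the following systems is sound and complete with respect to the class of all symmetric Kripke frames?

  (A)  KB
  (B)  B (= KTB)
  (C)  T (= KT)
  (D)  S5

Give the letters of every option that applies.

A

(A) KB is determined by exactly this class.
(B) B (= KTB) is determined by the class of reflexive and symmetric frames.
(C) T (= KT) is determined by the class of reflexive frames.
(D) S5 is determined by the class of reflexive, symmetric, and transitive frames.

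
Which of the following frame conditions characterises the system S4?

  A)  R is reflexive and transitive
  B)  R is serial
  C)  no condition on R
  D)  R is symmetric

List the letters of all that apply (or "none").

(A) S4 is sound and complete for exactly this class.
(B) this class determines D, not S4.
(C) this class determines K, not S4.
(D) this class determines KB, not S4.

A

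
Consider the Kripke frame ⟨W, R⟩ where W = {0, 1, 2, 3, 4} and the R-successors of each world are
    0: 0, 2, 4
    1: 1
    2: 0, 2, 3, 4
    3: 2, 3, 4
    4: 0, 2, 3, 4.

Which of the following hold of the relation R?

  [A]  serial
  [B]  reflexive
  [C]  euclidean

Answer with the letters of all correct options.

(A) serial: every world has an R-successor.
(B) reflexive: each world relates to itself.
(C) not euclidean: 2 R 0 and 2 R 3 but not 0 R 3.

A, B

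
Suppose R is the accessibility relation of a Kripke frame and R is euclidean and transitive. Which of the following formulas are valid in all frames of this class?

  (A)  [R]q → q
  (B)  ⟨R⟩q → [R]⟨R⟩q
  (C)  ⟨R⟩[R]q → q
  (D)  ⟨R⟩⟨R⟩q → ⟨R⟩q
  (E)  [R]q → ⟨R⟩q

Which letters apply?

(A) [R]q → q is axiom T, which corresponds to reflexivity. Such an R need not be reflexive — not valid.
(B) ⟨R⟩q → [R]⟨R⟩q is axiom 5, which corresponds to the euclidean property. Every such R is euclidean — valid.
(C) the dual of axiom B: valid iff R is symmetric. Such an R need not be symmetric — not valid.
(D) ⟨R⟩⟨R⟩q → ⟨R⟩q (the dual of axiom 4) characterises the transitive frames. Every such R is transitive — valid.
(E) [R]q → ⟨R⟩q (axiom D) characterises the serial frames. Such an R need not be serial — not valid.

B, D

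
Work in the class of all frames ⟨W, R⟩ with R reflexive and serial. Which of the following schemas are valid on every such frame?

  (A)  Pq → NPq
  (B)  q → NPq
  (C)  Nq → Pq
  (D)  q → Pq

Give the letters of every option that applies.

C, D

(A) axiom 5: valid iff R is euclidean. Such an R need not be euclidean — not valid.
(B) axiom B: valid iff R is symmetric. Such an R need not be symmetric — not valid.
(C) Nq → Pq is axiom D, which corresponds to seriality. Every such R is serial — valid.
(D) q → Pq (the dual of axiom T) characterises the reflexive frames. Every such R is reflexive — valid.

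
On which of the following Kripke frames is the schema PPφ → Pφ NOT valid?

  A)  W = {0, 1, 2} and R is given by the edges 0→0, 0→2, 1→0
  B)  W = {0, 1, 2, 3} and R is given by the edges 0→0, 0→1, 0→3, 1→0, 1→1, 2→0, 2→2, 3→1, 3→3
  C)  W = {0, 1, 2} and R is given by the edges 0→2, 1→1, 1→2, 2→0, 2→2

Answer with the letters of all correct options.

The schema PPφ → Pφ is the dual of axiom 4; it is valid on a frame iff R is transitive.
(A) R is not transitive (1 R 0 and 0 R 2 but not 1 R 2), so the schema fails here.
(B) R is not transitive (1 R 0 and 0 R 3 but not 1 R 3), so the schema fails here.
(C) R is not transitive (0 R 2 and 2 R 0 but not 0 R 0), so the schema fails here.

A, B, C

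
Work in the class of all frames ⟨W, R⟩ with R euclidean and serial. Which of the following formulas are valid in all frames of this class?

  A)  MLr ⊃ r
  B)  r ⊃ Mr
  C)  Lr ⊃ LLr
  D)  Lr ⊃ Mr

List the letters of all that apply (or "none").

D

(A) MLr ⊃ r (the dual of axiom B) characterises the symmetric frames. Such an R need not be symmetric — not valid.
(B) r ⊃ Mr (the dual of axiom T) characterises the reflexive frames. Such an R need not be reflexive — not valid.
(C) Lr ⊃ LLr is axiom 4; it is valid on a frame exactly when R is transitive. Such an R need not be transitive, so not valid.
(D) Lr ⊃ Mr is axiom D, which corresponds to seriality. Every such R is serial — valid.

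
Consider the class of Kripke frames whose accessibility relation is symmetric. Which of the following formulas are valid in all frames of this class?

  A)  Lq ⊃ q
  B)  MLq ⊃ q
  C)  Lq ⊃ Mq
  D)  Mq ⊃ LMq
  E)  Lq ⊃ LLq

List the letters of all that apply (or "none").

(A) axiom T: valid iff R is reflexive. Such an R need not be reflexive — not valid.
(B) MLq ⊃ q is the dual of axiom B; it is valid on a frame exactly when R is symmetric. Every such R is symmetric, so valid.
(C) Lq ⊃ Mq is axiom D, which corresponds to seriality. Such an R need not be serial — not valid.
(D) Mq ⊃ LMq (axiom 5) characterises the euclidean frames. Such an R need not be euclidean — not valid.
(E) Lq ⊃ LLq is axiom 4; it is valid on a frame exactly when R is transitive. Such an R need not be transitive, so not valid.

B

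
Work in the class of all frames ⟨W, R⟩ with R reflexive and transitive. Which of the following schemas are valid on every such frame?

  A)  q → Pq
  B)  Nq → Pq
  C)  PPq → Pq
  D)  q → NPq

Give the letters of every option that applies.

A, B, C

Reflexive relations are serial.
(A) the dual of axiom T: valid iff R is reflexive. Every such R is reflexive — valid.
(B) Nq → Pq (axiom D) characterises the serial frames. Every such R is serial — valid.
(C) PPq → Pq (the dual of axiom 4) characterises the transitive frames. Every such R is transitive — valid.
(D) q → NPq is axiom B; it is valid on a frame exactly when R is symmetric. Such an R need not be symmetric, so not valid.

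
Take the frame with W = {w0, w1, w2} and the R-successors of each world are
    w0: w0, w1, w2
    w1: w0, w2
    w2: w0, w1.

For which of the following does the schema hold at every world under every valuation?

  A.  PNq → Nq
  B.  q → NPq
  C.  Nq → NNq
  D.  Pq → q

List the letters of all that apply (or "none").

B

R is symmetric: every R-edge is matched by its reverse.
R is not transitive: w1 R w0 and w0 R w1 but not w1 R w1.
R is not euclidean: w0 R w1 and w0 R w1 but not w1 R w1.
R is not a subset of the identity: w0 R w1 with w0 ≠ w1.
(A) PNq → Nq (the dual of axiom 5) characterises the euclidean frames. R is not euclidean — not valid.
(B) axiom B: valid iff R is symmetric. R is symmetric — valid.
(C) Nq → NNq is axiom 4; it is valid on a frame exactly when R is transitive. R is not transitive, so not valid.
(D) Pq → q is the converse of T; it holds exactly when R ⊆ identity. Here R ⊄ identity — not valid.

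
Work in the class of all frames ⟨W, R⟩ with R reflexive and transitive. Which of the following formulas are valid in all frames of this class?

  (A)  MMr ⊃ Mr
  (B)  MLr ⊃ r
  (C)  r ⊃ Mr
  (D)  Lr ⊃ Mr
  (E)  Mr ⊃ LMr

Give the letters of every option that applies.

Reflexive relations are serial.
(A) MMr ⊃ Mr (the dual of axiom 4) characterises the transitive frames. Every such R is transitive — valid.
(B) MLr ⊃ r (the dual of axiom B) characterises the symmetric frames. Such an R need not be symmetric — not valid.
(C) r ⊃ Mr is the dual of axiom T, which corresponds to reflexivity. Every such R is reflexive — valid.
(D) Lr ⊃ Mr (axiom D) characterises the serial frames. Every such R is serial — valid.
(E) axiom 5: valid iff R is euclidean. Such an R need not be euclidean — not valid.

A, C, D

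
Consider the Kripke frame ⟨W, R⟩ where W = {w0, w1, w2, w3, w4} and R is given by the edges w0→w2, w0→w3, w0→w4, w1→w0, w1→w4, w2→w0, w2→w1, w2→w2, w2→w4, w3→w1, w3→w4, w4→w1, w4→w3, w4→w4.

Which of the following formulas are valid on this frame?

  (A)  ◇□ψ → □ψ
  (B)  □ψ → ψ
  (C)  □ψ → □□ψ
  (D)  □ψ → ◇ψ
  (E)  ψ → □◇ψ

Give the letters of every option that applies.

R is not reflexive: not w0 R w0.
R is not symmetric: w0 R w3 but not w3 R w0.
R is not transitive: w0 R w2 and w2 R w0 but not w0 R w0.
R is not euclidean: w0 R w2 and w0 R w3 but not w2 R w3.
R is serial: every world has an R-successor.
(A) the dual of axiom 5: valid iff R is euclidean. R is not euclidean — not valid.
(B) □ψ → ψ is axiom T; it is valid on a frame exactly when R is reflexive. R is not reflexive, so not valid.
(C) □ψ → □□ψ (axiom 4) characterises the transitive frames. R is not transitive — not valid.
(D) □ψ → ◇ψ (axiom D) characterises the serial frames. R is serial — valid.
(E) axiom B: valid iff R is symmetric. R is not symmetric — not valid.

D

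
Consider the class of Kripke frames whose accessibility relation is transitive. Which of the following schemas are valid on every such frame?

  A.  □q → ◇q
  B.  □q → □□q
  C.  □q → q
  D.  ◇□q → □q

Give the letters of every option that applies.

(A) □q → ◇q is axiom D; it is valid on a frame exactly when R is serial. Such an R need not be serial, so not valid.
(B) □q → □□q (axiom 4) characterises the transitive frames. Every such R is transitive — valid.
(C) □q → q is axiom T, which corresponds to reflexivity. Such an R need not be reflexive — not valid.
(D) ◇□q → □q is the dual of axiom 5; it is valid on a frame exactly when R is euclidean. Such an R need not be euclidean, so not valid.

B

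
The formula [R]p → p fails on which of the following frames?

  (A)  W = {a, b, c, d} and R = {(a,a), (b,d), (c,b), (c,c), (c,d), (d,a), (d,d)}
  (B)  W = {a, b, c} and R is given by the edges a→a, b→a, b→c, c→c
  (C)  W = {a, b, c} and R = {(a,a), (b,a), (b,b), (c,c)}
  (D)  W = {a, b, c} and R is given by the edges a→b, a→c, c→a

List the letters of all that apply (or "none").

The schema [R]p → p is axiom T; it is valid on a frame iff R is reflexive.
(A) R is not reflexive (not b R b), so the schema fails here.
(B) R is not reflexive (not b R b), so the schema fails here.
(C) R is reflexive (each world relates to itself), so the schema is valid here.
(D) R is not reflexive (not a R a), so the schema fails here.

A, B, D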